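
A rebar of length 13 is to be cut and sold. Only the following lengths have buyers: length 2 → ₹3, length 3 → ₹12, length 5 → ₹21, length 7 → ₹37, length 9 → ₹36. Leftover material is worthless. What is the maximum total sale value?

Consider every possible first cut. best[k] is the best of p[i]+best[k−i] over all sellable i≤k.
best[1] = 0
best[2] = 3
best[3] = 12
best[4] = 12
best[5] = 21
best[6] = 24  (first piece 3, then best[3]=12)
best[7] = 37
best[8] = 37
best[9] = 40  (first piece 2, then best[7]=37)
best[10] = 49  (first piece 3, then best[7]=37)
best[11] = 49
best[12] = 58  (first piece 5, then best[7]=37)
best[13] = 61  (first piece 3, then best[10]=49)
One optimal cutting: 7 + 3 + 3 → ₹61.

61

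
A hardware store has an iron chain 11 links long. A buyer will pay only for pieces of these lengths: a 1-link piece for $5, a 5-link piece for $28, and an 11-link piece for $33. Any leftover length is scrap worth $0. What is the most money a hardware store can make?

61

Let best[k] be the best obtainable value from length k. For each k, try every first piece i and keep the best of price[i] + best[k−i].
best[1] = 5
best[2] = 10  (first piece 1, then best[1]=5)
best[3] = 15  (first piece 1, then best[2]=10)
best[4] = 20  (first piece 1, then best[3]=15)
best[5] = 28
best[6] = 33  (first piece 1, then best[5]=28)
best[7] = 38  (first piece 1, then best[6]=33)
best[8] = 43  (first piece 1, then best[7]=38)
best[9] = 48  (first piece 1, then best[8]=43)
best[10] = 56  (first piece 5, then best[5]=28)
best[11] = 61  (first piece 1, then best[10]=56)
One optimal cutting: 5 + 5 + 1 → $61.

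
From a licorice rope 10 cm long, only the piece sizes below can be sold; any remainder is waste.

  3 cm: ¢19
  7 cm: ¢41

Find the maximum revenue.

60

Consider every possible first cut. best[k] is the best of p[i]+best[k−i] over all sellable i≤k.
best[1] = 0
best[2] = 0
best[3] = 19
best[4] = 19
best[5] = 19
best[6] = 38  (first piece 3, then best[3]=19)
best[7] = max(19+19, 41+0) = 41
best[8] = max(19+19, 41+0) = 41
best[9] = max(19+38, 41+0) = 57
best[10] = max(19+41, 41+19) = 60
One optimal cutting: 7 + 3 → ¢60.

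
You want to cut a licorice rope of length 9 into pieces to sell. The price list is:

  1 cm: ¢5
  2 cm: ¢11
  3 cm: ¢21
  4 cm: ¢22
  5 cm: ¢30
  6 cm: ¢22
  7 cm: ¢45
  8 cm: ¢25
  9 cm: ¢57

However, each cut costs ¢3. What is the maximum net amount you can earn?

Consider every possible first cut. net[k] is the best of p[i]+net[k−i] over all sellable i≤k, charging 3 whenever i<k.
net[1] = 5
net[2] = 11
net[3] = 21
net[4] = 23  (first piece 1, then net[3]=21)
net[5] = 30
net[6] = 39  (first piece 3, then net[3]=21)
net[7] = 45
net[8] = 48  (first piece 3, then net[5]=30)
net[9] = 57  (first piece 3, then net[6]=39)
One optimal plan: pieces 3 + 3 + 3 (2 cuts) → ¢63 − ¢6 = ¢57.

57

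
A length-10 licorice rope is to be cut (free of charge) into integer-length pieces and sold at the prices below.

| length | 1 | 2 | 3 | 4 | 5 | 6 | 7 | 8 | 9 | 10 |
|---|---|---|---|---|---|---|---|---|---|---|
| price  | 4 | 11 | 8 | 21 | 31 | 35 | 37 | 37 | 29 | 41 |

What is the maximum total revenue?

62

Build R[k] bottom-up: R[k] = max over allowed piece i of (p[i] + R[k−i]).
R[1] = 4
R[2] = max(4+4, 11+0) = 11
R[3] = max(4+11, 11+4, 8+0) = 15
R[4] = max(4+15, 11+11, 8+4, 21+0) = 22
R[5] = max(4+22, 11+15, 8+11, 21+4, 31+0) = 31
R[6] = max(4+31, 11+22, 8+15, 21+11, 31+4, 35+0) = 35
R[7] = max(4+35, 11+31, 8+22, …, 35+4, 37+0) = 42
R[8] = max(4+42, 11+35, 8+31, …, 37+4, 37+0) = 46
R[9] = max(4+46, 11+42, 8+35, …, 37+4, 29+0) = 53
R[10] = max(4+53, 11+46, 8+42, …, 29+4, 41+0) = 62
One optimal cutting: 5 + 5 → ¢31 + ¢31 = ¢62.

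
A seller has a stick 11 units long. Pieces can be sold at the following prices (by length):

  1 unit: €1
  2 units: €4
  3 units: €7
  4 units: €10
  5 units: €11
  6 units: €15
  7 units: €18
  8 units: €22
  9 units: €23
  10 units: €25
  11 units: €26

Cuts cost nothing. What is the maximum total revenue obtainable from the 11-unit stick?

Build R[k] bottom-up: R[k] = max over allowed piece i of (p[i] + R[k−i]).
R[1] = 1
R[2] = max(1+1, 4+0) = 4
R[3] = max(1+4, 4+1, 7+0) = 7
R[4] = max(1+7, 4+4, 7+1, 10+0) = 10
R[5] = max(1+10, 4+7, 7+4, 10+1, 11+0) = 11
R[6] = max(1+11, 4+10, 7+7, 10+4, 11+1, 15+0) = 15
R[7] = max(1+15, 4+11, 7+10, …, 15+1, 18+0) = 18
R[8] = max(1+18, 4+15, 7+11, …, 18+1, 22+0) = 22
R[9] = max(1+22, 4+18, 7+15, …, 22+1, 23+0) = 23
R[10] = max(1+23, 4+22, 7+18, …, 23+1, 25+0) = 26
R[11] = max(1+26, 4+23, 7+22, …, 25+1, 26+0) = 29
One optimal cutting: 8 + 3 → €22 + €7 = €29.

29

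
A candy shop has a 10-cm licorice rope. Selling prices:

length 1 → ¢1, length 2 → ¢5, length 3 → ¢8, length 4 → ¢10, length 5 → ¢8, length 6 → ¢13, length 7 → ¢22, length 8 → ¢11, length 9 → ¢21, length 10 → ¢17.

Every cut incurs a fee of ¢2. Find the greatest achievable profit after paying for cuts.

28

Let net[k] be the best obtainable value from length k. For each k, try every first piece i and keep the best of price[i] + net[k−i] minus the 2 cut fee when i<k.
net[1] = 1
net[2] = 5
net[3] = 8
net[4] = 10
net[5] = 11  (first piece 2, then net[3]=8)
net[6] = 14  (first piece 3, then net[3]=8)
net[7] = 22
net[8] = 21  (first piece 1, then net[7]=22)
net[9] = 25  (first piece 2, then net[7]=22)
net[10] = 28  (first piece 3, then net[7]=22)
One optimal plan: pieces 7 + 3 (1 cut) → ¢30 − ¢2 = ¢28.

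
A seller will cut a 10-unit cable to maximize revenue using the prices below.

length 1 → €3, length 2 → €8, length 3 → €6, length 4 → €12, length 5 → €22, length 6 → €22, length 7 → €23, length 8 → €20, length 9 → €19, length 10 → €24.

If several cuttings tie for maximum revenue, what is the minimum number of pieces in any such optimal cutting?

2

Let r[k] be the best obtainable value from length k. For each k, try every first piece i and keep the best of price[i] + r[k−i].
r[1] = 3
r[2] = 8
r[3] = 11  (first piece 1, then r[2]=8)
r[4] = 16  (first piece 2, then r[2]=8)
r[5] = 22
r[6] = 25  (first piece 1, then r[5]=22)
r[7] = 30  (first piece 2, then r[5]=22)
r[8] = 33  (first piece 1, then r[7]=30)
r[9] = 38  (first piece 2, then r[7]=30)
r[10] = 44  (first piece 5, then r[5]=22)
Maximum revenue is €44.
Now minimize piece count subject to staying optimal: for each k, pieces[k] = 1 + min over i with p[i]+r[k−i]=r[k] of pieces[k−i].
pieces[7] = 2
pieces[8] = 3
pieces[9] = 3
pieces[10] = 2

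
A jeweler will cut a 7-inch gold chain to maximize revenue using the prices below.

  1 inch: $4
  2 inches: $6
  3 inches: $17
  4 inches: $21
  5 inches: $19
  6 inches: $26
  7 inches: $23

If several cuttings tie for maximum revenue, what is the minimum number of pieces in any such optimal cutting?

Consider every possible first cut. r[k] is the best of p[i]+r[k−i] over all sellable i≤k.
r[1] = 4
r[2] = max(4+4, 6+0) = 8
r[3] = max(4+8, 6+4, 17+0) = 17
r[4] = max(4+17, 6+8, 17+4, 21+0) = 21
r[5] = max(4+21, 6+17, 17+8, 21+4, 19+0) = 25
r[6] = max(4+25, 6+21, 17+17, 21+8, 19+4, 26+0) = 34
r[7] = max(4+34, 6+25, 17+21, …, 26+4, 23+0) = 38
Maximum revenue is $38.
Now minimize piece count subject to staying optimal: for each k, pieces[k] = 1 + min over i with p[i]+r[k−i]=r[k] of pieces[k−i].
pieces[4] = 1
pieces[5] = 2
pieces[6] = 2
pieces[7] = 2

2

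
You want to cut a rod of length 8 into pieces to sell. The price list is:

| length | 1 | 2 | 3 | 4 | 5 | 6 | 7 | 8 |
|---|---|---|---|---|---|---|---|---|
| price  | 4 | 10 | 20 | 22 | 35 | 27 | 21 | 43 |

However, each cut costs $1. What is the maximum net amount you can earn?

Build r[k] bottom-up: r[k] = max over allowed piece i of (p[i] + r[k−i]) − 1 per cut.
r[1] = 4
r[2] = 10
r[3] = 20
r[4] = 23  (first piece 1, then r[3]=20)
r[5] = 35
r[6] = 39  (first piece 3, then r[3]=20)
r[7] = 44  (first piece 2, then r[5]=35)
r[8] = 54  (first piece 3, then r[5]=35)
One optimal plan: pieces 5 + 3 (1 cut) → $55 − $1 = $54.

54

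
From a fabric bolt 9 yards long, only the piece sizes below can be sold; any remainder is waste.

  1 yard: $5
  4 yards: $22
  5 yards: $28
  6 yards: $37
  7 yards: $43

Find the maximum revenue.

Consider every possible first cut. best[k] is the best of p[i]+best[k−i] over all sellable i≤k.
best[1] = 5
best[2] = 10  (first piece 1, then best[1]=5)
best[3] = 15  (first piece 1, then best[2]=10)
best[4] = 22
best[5] = 28
best[6] = 37
best[7] = 43
best[8] = 48  (first piece 1, then best[7]=43)
best[9] = 53  (first piece 1, then best[8]=48)
One optimal cutting: 7 + 1 + 1 → $53.

53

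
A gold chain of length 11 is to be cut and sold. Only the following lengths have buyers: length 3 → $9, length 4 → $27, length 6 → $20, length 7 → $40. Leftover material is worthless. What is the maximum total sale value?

67

Consider every possible first cut. r[k] is the best of p[i]+r[k−i] over all sellable i≤k.
r[1] = 0
r[2] = 0
r[3] = 9
r[4] = 27
r[5] = 27
r[6] = 27
r[7] = 40
r[8] = 54  (first piece 4, then r[4]=27)
r[9] = 54
r[10] = 54
r[11] = 67  (first piece 4, then r[7]=40)
One optimal cutting: 7 + 4 → $67.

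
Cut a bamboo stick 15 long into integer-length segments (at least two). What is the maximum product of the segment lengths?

243

Define P[k] = max over 1≤i<k of i · max(k−i, P[k−i]); the inner max lets the remainder stay uncut if that's better.
P[2] = 1*max(1,0) = 1*1 = 1
P[3] = max(1*2, 2*1) = 2
P[4] = max(1*3, 2*2, 3*1) = 4
P[5] = max(1*4, 2*3, 3*2, 4*1) = 6
P[6] = max(1*6, 2*4, 3*3, 4*2, 5*1) = 9
P[7] = max(1*9, 2*6, 3*4, 4*3, 5*2, 6*1) = 12
P[8] = max(1*12, 2*9, 3*6, …, 6*2, 7*1) = 18
P[9] = max(1*18, 2*12, 3*9, …, 7*2, 8*1) = 27
P[10] = max(1*27, 2*18, 3*12, …, 8*2, 9*1) = 36
P[11] = max(1*36, 2*27, 3*18, …, 9*2, 10*1) = 54
P[12] = max(1*54, 2*36, 3*27, …, 10*2, 11*1) = 81
P[13] = max(1*81, 2*54, 3*36, …, 11*2, 12*1) = 108
P[14] = max(1*108, 2*81, 3*54, …, 12*2, 13*1) = 162
P[15] = max(1*162, 2*108, 3*81, …, 13*2, 14*1) = 243
One optimal split: 3 + 3 + 3 + 3 + 3; product 3*3*3*3*3 = 243.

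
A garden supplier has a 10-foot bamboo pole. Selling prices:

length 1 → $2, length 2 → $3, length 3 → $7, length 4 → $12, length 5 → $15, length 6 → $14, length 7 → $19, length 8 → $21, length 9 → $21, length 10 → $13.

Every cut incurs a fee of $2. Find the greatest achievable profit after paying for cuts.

Consider every possible first cut. r[k] is the best of p[i]+r[k−i] over all sellable i≤k, charging 2 whenever i<k.
r[1] = 2
r[2] = max(2+2-2, 3+0) = 3
r[3] = max(2+3-2, 3+2-2, 7+0) = 7
r[4] = max(2+7-2, 3+3-2, 7+2-2, 12+0) = 12
r[5] = max(2+12-2, 3+7-2, 7+3-2, 12+2-2, 15+0) = 15
r[6] = max(2+15-2, 3+12-2, 7+7-2, 12+3-2, 15+2-2, 14+0) = 15
r[7] = max(2+15-2, 3+15-2, 7+12-2, …, 14+2-2, 19+0) = 19
r[8] = max(2+19-2, 3+15-2, 7+15-2, …, 19+2-2, 21+0) = 22
r[9] = max(2+22-2, 3+19-2, 7+15-2, …, 21+2-2, 21+0) = 25
r[10] = max(2+25-2, 3+22-2, 7+19-2, …, 21+2-2, 13+0) = 28
One optimal plan: pieces 5 + 5 (1 cut) → $30 − $2 = $28.

28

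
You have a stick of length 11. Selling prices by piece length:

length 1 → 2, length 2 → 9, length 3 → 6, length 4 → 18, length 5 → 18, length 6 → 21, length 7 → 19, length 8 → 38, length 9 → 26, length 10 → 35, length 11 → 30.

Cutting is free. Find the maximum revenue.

Let R[k] be the best obtainable value from length k. For each k, try every first piece i and keep the best of price[i] + R[k−i].
R[1] = 2
R[2] = max(2+2, 9+0) = 9
R[3] = max(2+9, 9+2, 6+0) = 11
R[4] = max(2+11, 9+9, 6+2, 18+0) = 18
R[5] = max(2+18, 9+11, 6+9, 18+2, 18+0) = 20
R[6] = max(2+20, 9+18, 6+11, 18+9, 18+2, 21+0) = 27
R[7] = max(2+27, 9+20, 6+18, …, 21+2, 19+0) = 29
R[8] = max(2+29, 9+27, 6+20, …, 19+2, 38+0) = 38
R[9] = max(2+38, 9+29, 6+27, …, 38+2, 26+0) = 40
R[10] = max(2+40, 9+38, 6+29, …, 26+2, 35+0) = 47
R[11] = max(2+47, 9+40, 6+38, …, 35+2, 30+0) = 49
One optimal cutting: 8 + 2 + 1 → 38 + 9 + 2 = 49.

49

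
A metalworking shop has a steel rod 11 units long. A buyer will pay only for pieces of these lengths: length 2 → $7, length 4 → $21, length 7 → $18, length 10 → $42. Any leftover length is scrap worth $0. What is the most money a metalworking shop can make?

49

Build f[k] bottom-up: f[k] = max over allowed piece i of (p[i] + f[k−i]).
f[1] = 0
f[2] = 7
f[3] = 7
f[4] = max(7+7, 21+0) = 21
f[5] = max(7+7, 21+0) = 21
f[6] = max(7+21, 21+7) = 28
f[7] = max(7+21, 21+7, 18+0) = 28
f[8] = max(7+28, 21+21, 18+0) = 42
f[9] = max(7+28, 21+21, 18+7) = 42
f[10] = max(7+42, 21+28, 18+7, 42+0) = 49
f[11] = max(7+42, 21+28, 18+21, 42+0) = 49
One optimal cutting: pieces 4 + 4 + 2 with 1 unit of scrap → $49.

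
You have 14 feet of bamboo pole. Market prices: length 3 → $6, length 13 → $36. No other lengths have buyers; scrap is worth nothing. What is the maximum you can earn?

Build f[k] bottom-up: f[k] = max over allowed piece i of (p[i] + f[k−i]).
f[1] = 0
f[2] = 0
f[3] = 6
f[4] = 6
f[5] = 6
f[6] = 12  (first piece 3, then f[3]=6)
f[7] = 12
f[8] = 12
f[9] = 18  (first piece 3, then f[6]=12)
f[10] = 18
f[11] = 18
f[12] = 24  (first piece 3, then f[9]=18)
f[13] = 36
f[14] = 36
One optimal cutting: pieces 13 with 1 foot of scrap → $36.

36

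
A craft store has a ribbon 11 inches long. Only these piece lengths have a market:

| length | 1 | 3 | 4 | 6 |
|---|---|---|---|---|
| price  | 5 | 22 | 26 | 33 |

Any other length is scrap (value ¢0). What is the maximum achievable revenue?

Let best[k] be the best obtainable value from length k. For each k, try every first piece i and keep the best of price[i] + best[k−i].
best[1] = 5
best[2] = 10  (first piece 1, then best[1]=5)
best[3] = 22
best[4] = 27  (first piece 1, then best[3]=22)
best[5] = 32  (first piece 1, then best[4]=27)
best[6] = 44  (first piece 3, then best[3]=22)
best[7] = 49  (first piece 1, then best[6]=44)
best[8] = 54  (first piece 1, then best[7]=49)
best[9] = 66  (first piece 3, then best[6]=44)
best[10] = 71  (first piece 1, then best[9]=66)
best[11] = 76  (first piece 1, then best[10]=71)
One optimal cutting: 3 + 3 + 3 + 1 + 1 → ¢76.

76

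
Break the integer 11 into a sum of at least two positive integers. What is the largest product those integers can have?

54

Define prod[k] = max over 1≤i<k of i · max(k−i, prod[k−i]); the inner max lets the remainder stay uncut if that's better.
prod[2] = 1·max(1,0) = 1·1 = 1
prod[3] = max(1·2, 2·1) = 2
prod[4] = max(1·3, 2·2, 3·1) = 4
prod[5] = max(1·4, 2·3, 3·2, 4·1) = 6
prod[6] = max(1·6, 2·4, 3·3, 4·2, 5·1) = 9
prod[7] = max(1·9, 2·6, 3·4, 4·3, 5·2, 6·1) = 12
prod[8] = max(1·12, 2·9, 3·6, …, 6·2, 7·1) = 18
prod[9] = max(1·18, 2·12, 3·9, …, 7·2, 8·1) = 27
prod[10] = max(1·27, 2·18, 3·12, …, 8·2, 9·1) = 36
prod[11] = max(1·36, 2·27, 3·18, …, 9·2, 10·1) = 54
One optimal split: 3 + 3 + 3 + 2; product 3·3·3·2 = 54.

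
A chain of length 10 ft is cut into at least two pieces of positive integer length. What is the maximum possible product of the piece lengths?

36

Let prod[k] be the best product for length k (with at least one cut). For each first piece i, the rest contributes max(k−i, prod[k−i]).
prod[2] = 1×max(1,0) = 1×1 = 1
prod[3] = max(1×2, 2×1) = 2
prod[4] = max(1×3, 2×2, 3×1) = 4
prod[5] = max(1×4, 2×3, 3×2, 4×1) = 6
prod[6] = max(1×6, 2×4, 3×3, 4×2, 5×1) = 9
prod[7] = max(1×9, 2×6, 3×4, 4×3, 5×2, 6×1) = 12
prod[8] = max(1×12, 2×9, 3×6, …, 6×2, 7×1) = 18
prod[9] = max(1×18, 2×12, 3×9, …, 7×2, 8×1) = 27
prod[10] = max(1×27, 2×18, 3×12, …, 8×2, 9×1) = 36
One optimal split: 3 + 3 + 2 + 2; product 3×3×2×2 = 36.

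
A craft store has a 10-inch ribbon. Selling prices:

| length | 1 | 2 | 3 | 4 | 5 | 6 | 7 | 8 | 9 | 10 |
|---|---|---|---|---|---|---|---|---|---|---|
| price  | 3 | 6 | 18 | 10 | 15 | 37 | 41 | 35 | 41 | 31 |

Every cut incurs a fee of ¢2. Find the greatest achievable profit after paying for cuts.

Build net[k] bottom-up: net[k] = max over allowed piece i of (p[i] + net[k−i]) − 2 per cut.
net[1] = 3
net[2] = max(3+3-2, 6+0) = 6
net[3] = max(3+6-2, 6+3-2, 18+0) = 18
net[4] = max(3+18-2, 6+6-2, 18+3-2, 10+0) = 19
net[5] = max(3+19-2, 6+18-2, 18+6-2, 10+3-2, 15+0) = 22
net[6] = max(3+22-2, 6+19-2, 18+18-2, 10+6-2, 15+3-2, 37+0) = 37
net[7] = max(3+37-2, 6+22-2, 18+19-2, …, 37+3-2, 41+0) = 41
net[8] = max(3+41-2, 6+37-2, 18+22-2, …, 41+3-2, 35+0) = 42
net[9] = max(3+42-2, 6+41-2, 18+37-2, …, 35+3-2, 41+0) = 53
net[10] = max(3+53-2, 6+42-2, 18+41-2, …, 41+3-2, 31+0) = 57
One optimal plan: pieces 7 + 3 (1 cut) → ¢59 − ¢2 = ¢57.

57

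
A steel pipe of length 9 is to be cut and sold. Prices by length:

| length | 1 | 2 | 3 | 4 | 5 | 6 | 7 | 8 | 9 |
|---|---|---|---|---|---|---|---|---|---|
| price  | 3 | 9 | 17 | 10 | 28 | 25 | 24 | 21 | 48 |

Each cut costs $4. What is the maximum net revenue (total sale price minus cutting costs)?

48

Build v[k] bottom-up: v[k] = max over allowed piece i of (p[i] + v[k−i]) − 4 per cut.
v[1] = 3
v[2] = max(3+3-4, 9+0) = 9
v[3] = max(3+9-4, 9+3-4, 17+0) = 17
v[4] = max(3+17-4, 9+9-4, 17+3-4, 10+0) = 16
v[5] = max(3+16-4, 9+17-4, 17+9-4, 10+3-4, 28+0) = 28
v[6] = max(3+28-4, 9+16-4, 17+17-4, 10+9-4, 28+3-4, 25+0) = 30
v[7] = max(3+30-4, 9+28-4, 17+16-4, …, 25+3-4, 24+0) = 33
v[8] = max(3+33-4, 9+30-4, 17+28-4, …, 24+3-4, 21+0) = 41
v[9] = max(3+41-4, 9+33-4, 17+30-4, …, 21+3-4, 48+0) = 48
Best is to make no cuts and sell whole for $48.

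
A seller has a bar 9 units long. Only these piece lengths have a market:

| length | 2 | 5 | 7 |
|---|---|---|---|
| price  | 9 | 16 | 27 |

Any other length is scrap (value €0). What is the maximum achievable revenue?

Build f[k] bottom-up: f[k] = max over allowed piece i of (p[i] + f[k−i]).
f[1] = 0
f[2] = 9
f[3] = 9
f[4] = 18  (first piece 2, then f[2]=9)
f[5] = 18
f[6] = 27  (first piece 2, then f[4]=18)
f[7] = 27
f[8] = 36  (first piece 2, then f[6]=27)
f[9] = 36
One optimal cutting: pieces 2 + 2 + 2 + 2 with 1 unit of scrap → €36.

36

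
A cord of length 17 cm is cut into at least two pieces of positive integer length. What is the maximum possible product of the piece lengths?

Define g[k] = max over 1≤i<k of i · max(k−i, g[k−i]); the inner max lets the remainder stay uncut if that's better.
g[2] = 1×max(1,0) = 1×1 = 1
g[3] = max(1×2, 2×1) = 2
g[4] = max(1×3, 2×2, 3×1) = 4
g[5] = max(1×4, 2×3, 3×2, 4×1) = 6
g[6] = max(1×6, 2×4, 3×3, 4×2, 5×1) = 9
g[7] = max(1×9, 2×6, 3×4, 4×3, 5×2, 6×1) = 12
g[8] = max(1×12, 2×9, 3×6, …, 6×2, 7×1) = 18
g[9] = max(1×18, 2×12, 3×9, …, 7×2, 8×1) = 27
g[10] = max(1×27, 2×18, 3×12, …, 8×2, 9×1) = 36
g[11] = max(1×36, 2×27, 3×18, …, 9×2, 10×1) = 54
g[12] = max(1×54, 2×36, 3×27, …, 10×2, 11×1) = 81
g[13] = max(1×81, 2×54, 3×36, …, 11×2, 12×1) = 108
g[14] = max(1×108, 2×81, 3×54, …, 12×2, 13×1) = 162
g[15] = max(1×162, 2×108, 3×81, …, 13×2, 14×1) = 243
g[16] = max(1×243, 2×162, 3×108, …, 14×2, 15×1) = 324
g[17] = max(1×324, 2×243, 3×162, …, 15×2, 16×1) = 486
One optimal split: 3 + 3 + 3 + 3 + 3 + 2; product 3×3×3×3×3×2 = 486.

486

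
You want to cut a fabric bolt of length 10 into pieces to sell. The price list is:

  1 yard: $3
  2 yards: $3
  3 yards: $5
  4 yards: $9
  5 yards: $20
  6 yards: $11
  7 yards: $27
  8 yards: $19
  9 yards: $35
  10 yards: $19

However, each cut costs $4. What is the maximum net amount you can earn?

36

Let net[k] be the best obtainable value from length k. For each k, try every first piece i and keep the best of price[i] + net[k−i] minus the 4 cut fee when i<k.
net[1] = 3
net[2] = 3
net[3] = 5
net[4] = 9
net[5] = 20
net[6] = 19  (first piece 1, then net[5]=20)
net[7] = 27
net[8] = 26  (first piece 1, then net[7]=27)
net[9] = 35
net[10] = 36  (first piece 5, then net[5]=20)
One optimal plan: pieces 5 + 5 (1 cut) → $40 − $4 = $36.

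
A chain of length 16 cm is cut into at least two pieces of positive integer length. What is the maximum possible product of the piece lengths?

324

Let prod[k] be the best product for length k (with at least one cut). For each first piece i, the rest contributes max(k−i, prod[k−i]).
prod[2] = 1×max(1,0) = 1×1 = 1
prod[3] = 1×max(2,1) = 1×2 = 2
prod[4] = 2×max(2,1) = 2×2 = 4
prod[5] = 2×max(3,2) = 2×3 = 6
prod[6] = 3×max(3,2) = 3×3 = 9
prod[7] = 2×max(5,6) = 2×6 = 12
prod[8] = 2×max(6,9) = 2×9 = 18
prod[9] = 3×max(6,9) = 3×9 = 27
prod[10] = 2×max(8,18) = 2×18 = 36
prod[11] = 2×max(9,27) = 2×27 = 54
prod[12] = 3×max(9,27) = 3×27 = 81
prod[13] = 2×max(11,54) = 2×54 = 108
prod[14] = 2×max(12,81) = 2×81 = 162
prod[15] = 3×max(12,81) = 3×81 = 243
prod[16] = 2×max(14,162) = 2×162 = 324
One optimal split: 3 + 3 + 3 + 3 + 2 + 2; product 3×3×3×3×2×2 = 324.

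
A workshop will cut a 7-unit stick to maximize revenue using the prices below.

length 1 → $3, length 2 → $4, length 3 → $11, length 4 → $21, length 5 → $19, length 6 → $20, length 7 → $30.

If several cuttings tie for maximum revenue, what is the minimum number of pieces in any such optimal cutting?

2

Consider every possible first cut. r[k] is the best of p[i]+r[k−i] over all sellable i≤k.
r[1] = 3
r[2] = 6  (first piece 1, then r[1]=3)
r[3] = 11
r[4] = 21
r[5] = 24  (first piece 1, then r[4]=21)
r[6] = 27  (first piece 1, then r[5]=24)
r[7] = 32  (first piece 3, then r[4]=21)
Maximum revenue is $32.
Now minimize piece count subject to staying optimal: for each k, pieces[k] = 1 + min over i with p[i]+r[k−i]=r[k] of pieces[k−i].
pieces[4] = 1
pieces[5] = 2
pieces[6] = 3
pieces[7] = 2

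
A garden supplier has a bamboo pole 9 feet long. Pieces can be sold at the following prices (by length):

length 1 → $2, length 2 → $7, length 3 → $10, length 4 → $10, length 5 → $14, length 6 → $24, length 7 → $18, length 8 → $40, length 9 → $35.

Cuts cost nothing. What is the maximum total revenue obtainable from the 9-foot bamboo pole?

Consider every possible first cut. best[k] is the best of p[i]+best[k−i] over all sellable i≤k.
best[1] = 2
best[2] = max(2+2, 7+0) = 7
best[3] = max(2+7, 7+2, 10+0) = 10
best[4] = max(2+10, 7+7, 10+2, 10+0) = 14
best[5] = max(2+14, 7+10, 10+7, 10+2, 14+0) = 17
best[6] = max(2+17, 7+14, 10+10, 10+7, 14+2, 24+0) = 24
best[7] = max(2+24, 7+17, 10+14, …, 24+2, 18+0) = 26
best[8] = max(2+26, 7+24, 10+17, …, 18+2, 40+0) = 40
best[9] = max(2+40, 7+26, 10+24, …, 40+2, 35+0) = 42
One optimal cutting: 8 + 1 → $40 + $2 = $42.

42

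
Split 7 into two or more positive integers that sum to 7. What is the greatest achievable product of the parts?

12

Let f[k] be the best product for length k (with at least one cut). For each first piece i, the rest contributes max(k−i, f[k−i]).
f[2] = 1*max(1,0) = 1*1 = 1
f[3] = max(1*2, 2*1) = 2
f[4] = max(1*3, 2*2, 3*1) = 4
f[5] = max(1*4, 2*3, 3*2, 4*1) = 6
f[6] = max(1*6, 2*4, 3*3, 4*2, 5*1) = 9
f[7] = max(1*9, 2*6, 3*4, 4*3, 5*2, 6*1) = 12
One optimal split: 3 + 2 + 2; product 3*2*2 = 12.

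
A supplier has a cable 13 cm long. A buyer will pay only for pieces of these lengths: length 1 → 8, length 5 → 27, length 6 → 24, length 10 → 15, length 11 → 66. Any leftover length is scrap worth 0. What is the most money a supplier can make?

104

Consider every possible first cut. f[k] is the best of p[i]+f[k−i] over all sellable i≤k.
f[1] = 8
f[2] = 16  (first piece 1, then f[1]=8)
f[3] = 24  (first piece 1, then f[2]=16)
f[4] = 32  (first piece 1, then f[3]=24)
f[5] = 40  (first piece 1, then f[4]=32)
f[6] = 48  (first piece 1, then f[5]=40)
f[7] = 56  (first piece 1, then f[6]=48)
f[8] = 64  (first piece 1, then f[7]=56)
f[9] = 72  (first piece 1, then f[8]=64)
f[10] = 80  (first piece 1, then f[9]=72)
f[11] = 88  (first piece 1, then f[10]=80)
f[12] = 96  (first piece 1, then f[11]=88)
f[13] = 104  (first piece 1, then f[12]=96)
One optimal cutting: 1 + 1 + 1 + 1 + 1 + 1 + 1 + 1 + 1 + 1 + 1 + 1 + 1 → 104.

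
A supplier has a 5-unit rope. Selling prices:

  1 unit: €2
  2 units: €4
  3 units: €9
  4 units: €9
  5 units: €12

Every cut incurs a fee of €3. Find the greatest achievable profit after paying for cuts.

12

Consider every possible first cut. net[k] is the best of p[i]+net[k−i] over all sellable i≤k, charging 3 whenever i<k.
net[1] = 2
net[2] = max(2+2-3, 4+0) = 4
net[3] = max(2+4-3, 4+2-3, 9+0) = 9
net[4] = max(2+9-3, 4+4-3, 9+2-3, 9+0) = 9
net[5] = max(2+9-3, 4+9-3, 9+4-3, 9+2-3, 12+0) = 12
Best is to make no cuts and sell whole for €12.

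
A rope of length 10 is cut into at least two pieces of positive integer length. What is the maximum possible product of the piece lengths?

36

Define m[k] = max over 1≤i<k of i · max(k−i, m[k−i]); the inner max lets the remainder stay uncut if that's better.
m[2] = 1*max(1,0) = 1*1 = 1
m[3] = 1*max(2,1) = 1*2 = 2
m[4] = 2*max(2,1) = 2*2 = 4
m[5] = 2*max(3,2) = 2*3 = 6
m[6] = 3*max(3,2) = 3*3 = 9
m[7] = 2*max(5,6) = 2*6 = 12
m[8] = 2*max(6,9) = 2*9 = 18
m[9] = 3*max(6,9) = 3*9 = 27
m[10] = 2*max(8,18) = 2*18 = 36
One optimal split: 3 + 3 + 2 + 2; product 3*3*2*2 = 36.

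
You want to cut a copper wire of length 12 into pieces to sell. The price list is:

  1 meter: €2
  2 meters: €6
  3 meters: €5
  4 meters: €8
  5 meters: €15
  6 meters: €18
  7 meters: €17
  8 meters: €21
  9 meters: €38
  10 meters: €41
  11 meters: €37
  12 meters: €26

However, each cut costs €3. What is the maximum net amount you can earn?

Consider every possible first cut. v[k] is the best of p[i]+v[k−i] over all sellable i≤k, charging 3 whenever i<k.
v[1] = 2
v[2] = 6
v[3] = 5  (first piece 1, then v[2]=6)
v[4] = 9  (first piece 2, then v[2]=6)
v[5] = 15
v[6] = 18
v[7] = 18  (first piece 2, then v[5]=15)
v[8] = 21  (first piece 2, then v[6]=18)
v[9] = 38
v[10] = 41
v[11] = 41  (first piece 2, then v[9]=38)
v[12] = 44  (first piece 2, then v[10]=41)
One optimal plan: pieces 10 + 2 (1 cut) → €47 − €3 = €44.

44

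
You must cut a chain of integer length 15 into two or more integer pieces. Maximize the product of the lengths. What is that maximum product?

Fill prod[k] for k=2..15: at each k try every first piece i and multiply by the better of (k−i) uncut or prod[k−i].
Small cases: prod[2]=1, prod[3]=2, prod[4]=4, prod[5]=6, prod[6]=9, prod[7]=12, prod[8]=18, prod[9]=27.
prod[10] = 2*max(8,18) = 2*18 = 36
prod[11] = 2*max(9,27) = 2*27 = 54
prod[12] = 3*max(9,27) = 3*27 = 81
prod[13] = 2*max(11,54) = 2*54 = 108
prod[14] = 2*max(12,81) = 2*81 = 162
prod[15] = 3*max(12,81) = 3*81 = 243
One optimal split: 3 + 3 + 3 + 3 + 3; product 3*3*3*3*3 = 243.

243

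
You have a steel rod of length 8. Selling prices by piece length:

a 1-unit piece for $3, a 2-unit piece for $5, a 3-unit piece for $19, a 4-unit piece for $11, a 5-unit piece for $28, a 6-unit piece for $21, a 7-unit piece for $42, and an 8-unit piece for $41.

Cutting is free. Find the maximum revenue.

47

Build v[k] bottom-up: v[k] = max over allowed piece i of (p[i] + v[k−i]).
v[1] = 3
v[2] = max(3+3, 5+0) = 6
v[3] = max(3+6, 5+3, 19+0) = 19
v[4] = max(3+19, 5+6, 19+3, 11+0) = 22
v[5] = max(3+22, 5+19, 19+6, 11+3, 28+0) = 28
v[6] = max(3+28, 5+22, 19+19, 11+6, 28+3, 21+0) = 38
v[7] = max(3+38, 5+28, 19+22, …, 21+3, 42+0) = 42
v[8] = max(3+42, 5+38, 19+28, …, 42+3, 41+0) = 47
One optimal cutting: 5 + 3 → $28 + $19 = $47.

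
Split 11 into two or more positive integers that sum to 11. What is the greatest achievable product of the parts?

Fill g[k] for k=2..11: at each k try every first piece i and multiply by the better of (k−i) uncut or g[k−i].
Small cases: g[2]=1, g[3]=2, g[4]=4, g[5]=6, g[6]=9.
g[7] = max(1·9, 2·6, 3·4, 4·3, 5·2, 6·1) = 12
g[8] = max(1·12, 2·9, 3·6, …, 6·2, 7·1) = 18
g[9] = max(1·18, 2·12, 3·9, …, 7·2, 8·1) = 27
g[10] = max(1·27, 2·18, 3·12, …, 8·2, 9·1) = 36
g[11] = max(1·36, 2·27, 3·18, …, 9·2, 10·1) = 54
One optimal split: 3 + 3 + 3 + 2; product 3·3·3·2 = 54.

54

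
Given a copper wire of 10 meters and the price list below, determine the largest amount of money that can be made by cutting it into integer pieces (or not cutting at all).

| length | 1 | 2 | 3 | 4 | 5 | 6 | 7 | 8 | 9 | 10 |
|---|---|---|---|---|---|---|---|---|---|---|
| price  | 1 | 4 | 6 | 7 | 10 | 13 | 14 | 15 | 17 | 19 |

21

Consider every possible first cut. v[k] is the best of p[i]+v[k−i] over all sellable i≤k.
v[1] = 1
v[2] = 4
v[3] = 6
v[4] = 8  (first piece 2, then v[2]=4)
v[5] = 10  (first piece 2, then v[3]=6)
v[6] = 13
v[7] = 14  (first piece 1, then v[6]=13)
v[8] = 17  (first piece 2, then v[6]=13)
v[9] = 19  (first piece 3, then v[6]=13)
v[10] = 21  (first piece 2, then v[8]=17)
One optimal cutting: 6 + 2 + 2 → €13 + €4 + €4 = €21.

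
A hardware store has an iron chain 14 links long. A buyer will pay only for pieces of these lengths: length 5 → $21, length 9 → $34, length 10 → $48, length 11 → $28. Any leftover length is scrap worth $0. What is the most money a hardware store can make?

55

Consider every possible first cut. r[k] is the best of p[i]+r[k−i] over all sellable i≤k.
r[1] = 0
r[2] = 0
r[3] = 0
r[4] = 0
r[5] = 21
r[6] = 21
r[7] = 21
r[8] = 21
r[9] = max(21+0, 34+0) = 34
r[10] = max(21+21, 34+0, 48+0) = 48
r[11] = max(21+21, 34+0, 48+0, 28+0) = 48
r[12] = max(21+21, 34+0, 48+0, 28+0) = 48
r[13] = max(21+21, 34+0, 48+0, 28+0) = 48
r[14] = max(21+34, 34+21, 48+0, 28+0) = 55
One optimal cutting: 9 + 5 → $55.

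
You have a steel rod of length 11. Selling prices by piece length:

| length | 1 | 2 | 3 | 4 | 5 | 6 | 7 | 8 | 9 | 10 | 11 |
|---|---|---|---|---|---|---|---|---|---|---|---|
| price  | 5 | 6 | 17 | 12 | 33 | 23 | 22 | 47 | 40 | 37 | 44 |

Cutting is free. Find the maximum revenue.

71

Consider every possible first cut. best[k] is the best of p[i]+best[k−i] over all sellable i≤k.
best[1] = 5
best[2] = max(5+5, 6+0) = 10
best[3] = max(5+10, 6+5, 17+0) = 17
best[4] = max(5+17, 6+10, 17+5, 12+0) = 22
best[5] = max(5+22, 6+17, 17+10, 12+5, 33+0) = 33
best[6] = max(5+33, 6+22, 17+17, 12+10, 33+5, 23+0) = 38
best[7] = max(5+38, 6+33, 17+22, …, 23+5, 22+0) = 43
best[8] = max(5+43, 6+38, 17+33, …, 22+5, 47+0) = 50
best[9] = max(5+50, 6+43, 17+38, …, 47+5, 40+0) = 55
best[10] = max(5+55, 6+50, 17+43, …, 40+5, 37+0) = 66
best[11] = max(5+66, 6+55, 17+50, …, 37+5, 44+0) = 71
One optimal cutting: 5 + 5 + 1 → $33 + $33 + $5 = $71.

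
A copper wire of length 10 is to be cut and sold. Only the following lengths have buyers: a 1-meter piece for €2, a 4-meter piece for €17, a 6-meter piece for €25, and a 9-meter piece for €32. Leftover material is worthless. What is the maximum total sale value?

Let best[k] be the best obtainable value from length k. For each k, try every first piece i and keep the best of price[i] + best[k−i].
best[1] = 2
best[2] = 4  (first piece 1, then best[1]=2)
best[3] = 6  (first piece 1, then best[2]=4)
best[4] = max(2+6, 17+0) = 17
best[5] = max(2+17, 17+2) = 19
best[6] = max(2+19, 17+4, 25+0) = 25
best[7] = max(2+25, 17+6, 25+2) = 27
best[8] = max(2+27, 17+17, 25+4) = 34
best[9] = max(2+34, 17+19, 25+6, 32+0) = 36
best[10] = max(2+36, 17+25, 25+17, 32+2) = 42
One optimal cutting: 6 + 4 → €42.

42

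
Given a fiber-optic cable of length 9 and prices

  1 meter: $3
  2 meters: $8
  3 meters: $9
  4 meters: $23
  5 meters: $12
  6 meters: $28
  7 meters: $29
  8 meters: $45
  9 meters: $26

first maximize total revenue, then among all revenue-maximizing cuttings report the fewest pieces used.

Consider every possible first cut. r[k] is the best of p[i]+r[k−i] over all sellable i≤k.
r[1] = 3
r[2] = max(3+3, 8+0) = 8
r[3] = max(3+8, 8+3, 9+0) = 11
r[4] = max(3+11, 8+8, 9+3, 23+0) = 23
r[5] = max(3+23, 8+11, 9+8, 23+3, 12+0) = 26
r[6] = max(3+26, 8+23, 9+11, 23+8, 12+3, 28+0) = 31
r[7] = max(3+31, 8+26, 9+23, …, 28+3, 29+0) = 34
r[8] = max(3+34, 8+31, 9+26, …, 29+3, 45+0) = 46
r[9] = max(3+46, 8+34, 9+31, …, 45+3, 26+0) = 49
Maximum revenue is $49.
Now minimize piece count subject to staying optimal: for each k, pieces[k] = 1 + min over i with p[i]+r[k−i]=r[k] of pieces[k−i].
pieces[6] = 2
pieces[7] = 3
pieces[8] = 2
pieces[9] = 3

3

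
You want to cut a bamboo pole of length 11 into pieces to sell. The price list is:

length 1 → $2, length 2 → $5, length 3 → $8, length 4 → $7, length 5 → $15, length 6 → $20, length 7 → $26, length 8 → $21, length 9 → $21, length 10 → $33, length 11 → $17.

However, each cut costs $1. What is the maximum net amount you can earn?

Build net[k] bottom-up: net[k] = max over allowed piece i of (p[i] + net[k−i]) − 1 per cut.
net[1] = 2
net[2] = max(2+2-1, 5+0) = 5
net[3] = max(2+5-1, 5+2-1, 8+0) = 8
net[4] = max(2+8-1, 5+5-1, 8+2-1, 7+0) = 9
net[5] = max(2+9-1, 5+8-1, 8+5-1, 7+2-1, 15+0) = 15
net[6] = max(2+15-1, 5+9-1, 8+8-1, 7+5-1, 15+2-1, 20+0) = 20
net[7] = max(2+20-1, 5+15-1, 8+9-1, …, 20+2-1, 26+0) = 26
net[8] = max(2+26-1, 5+20-1, 8+15-1, …, 26+2-1, 21+0) = 27
net[9] = max(2+27-1, 5+26-1, 8+20-1, …, 21+2-1, 21+0) = 30
net[10] = max(2+30-1, 5+27-1, 8+26-1, …, 21+2-1, 33+0) = 33
net[11] = max(2+33-1, 5+30-1, 8+27-1, …, 33+2-1, 17+0) = 34
One optimal plan: pieces 7 + 3 + 1 (2 cuts) → $36 − $2 = $34.

34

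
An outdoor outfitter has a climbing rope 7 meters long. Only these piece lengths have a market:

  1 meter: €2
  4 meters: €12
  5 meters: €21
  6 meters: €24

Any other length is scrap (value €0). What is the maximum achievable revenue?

Let best[k] be the best obtainable value from length k. For each k, try every first piece i and keep the best of price[i] + best[k−i].
best[1] = 2
best[2] = 4  (first piece 1, then best[1]=2)
best[3] = 6  (first piece 1, then best[2]=4)
best[4] = 12
best[5] = 21
best[6] = 24
best[7] = 26  (first piece 1, then best[6]=24)
One optimal cutting: 6 + 1 → €26.

26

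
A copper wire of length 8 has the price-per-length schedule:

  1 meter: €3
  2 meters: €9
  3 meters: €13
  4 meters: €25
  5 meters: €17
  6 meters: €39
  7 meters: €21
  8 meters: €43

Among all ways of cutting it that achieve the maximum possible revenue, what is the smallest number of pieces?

2

Consider every possible first cut. r[k] is the best of p[i]+r[k−i] over all sellable i≤k.
r[1] = 3
r[2] = 9
r[3] = 13
r[4] = 25
r[5] = 28  (first piece 1, then r[4]=25)
r[6] = 39
r[7] = 42  (first piece 1, then r[6]=39)
r[8] = 50  (first piece 4, then r[4]=25)
Maximum revenue is €50.
Now minimize piece count subject to staying optimal: for each k, pieces[k] = 1 + min over i with p[i]+r[k−i]=r[k] of pieces[k−i].
pieces[5] = 2
pieces[6] = 1
pieces[7] = 2
pieces[8] = 2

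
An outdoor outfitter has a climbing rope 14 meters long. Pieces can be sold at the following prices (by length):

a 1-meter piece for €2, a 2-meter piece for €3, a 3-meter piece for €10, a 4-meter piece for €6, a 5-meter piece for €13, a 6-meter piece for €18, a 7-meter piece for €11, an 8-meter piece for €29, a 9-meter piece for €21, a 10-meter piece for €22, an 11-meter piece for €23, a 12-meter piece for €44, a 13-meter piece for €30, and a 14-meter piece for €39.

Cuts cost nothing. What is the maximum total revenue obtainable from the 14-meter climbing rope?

Let v[k] be the best obtainable value from length k. For each k, try every first piece i and keep the best of price[i] + v[k−i].
v[1] = 2
v[2] = max(2+2, 3+0) = 4
v[3] = max(2+4, 3+2, 10+0) = 10
v[4] = max(2+10, 3+4, 10+2, 6+0) = 12
v[5] = max(2+12, 3+10, 10+4, 6+2, 13+0) = 14
v[6] = max(2+14, 3+12, 10+10, 6+4, 13+2, 18+0) = 20
v[7] = max(2+20, 3+14, 10+12, …, 18+2, 11+0) = 22
v[8] = max(2+22, 3+20, 10+14, …, 11+2, 29+0) = 29
v[9] = max(2+29, 3+22, 10+20, …, 29+2, 21+0) = 31
v[10] = max(2+31, 3+29, 10+22, …, 21+2, 22+0) = 33
v[11] = max(2+33, 3+31, 10+29, …, 22+2, 23+0) = 39
v[12] = max(2+39, 3+33, 10+31, …, 23+2, 44+0) = 44
v[13] = max(2+44, 3+39, 10+33, …, 44+2, 30+0) = 46
v[14] = max(2+46, 3+44, 10+39, …, 30+2, 39+0) = 49
One optimal cutting: 8 + 3 + 3 → €29 + €10 + €10 = €49.

49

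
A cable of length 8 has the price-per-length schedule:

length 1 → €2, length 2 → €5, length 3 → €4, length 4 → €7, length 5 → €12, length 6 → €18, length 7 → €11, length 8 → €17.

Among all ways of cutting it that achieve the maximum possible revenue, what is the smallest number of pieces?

Consider every possible first cut. r[k] is the best of p[i]+r[k−i] over all sellable i≤k.
r[1] = 2
r[2] = 5
r[3] = 7  (first piece 1, then r[2]=5)
r[4] = 10  (first piece 2, then r[2]=5)
r[5] = 12  (first piece 1, then r[4]=10)
r[6] = 18
r[7] = 20  (first piece 1, then r[6]=18)
r[8] = 23  (first piece 2, then r[6]=18)
Maximum revenue is €23.
Now minimize piece count subject to staying optimal: for each k, pieces[k] = 1 + min over i with p[i]+r[k−i]=r[k] of pieces[k−i].
pieces[5] = 1
pieces[6] = 1
pieces[7] = 2
pieces[8] = 2

2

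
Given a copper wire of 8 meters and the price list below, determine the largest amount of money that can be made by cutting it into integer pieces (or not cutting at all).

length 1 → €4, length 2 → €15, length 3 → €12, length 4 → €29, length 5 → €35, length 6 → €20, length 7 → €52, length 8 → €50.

60

Consider every possible first cut. r[k] is the best of p[i]+r[k−i] over all sellable i≤k.
r[1] = 4
r[2] = 15
r[3] = 19  (first piece 1, then r[2]=15)
r[4] = 30  (first piece 2, then r[2]=15)
r[5] = 35
r[6] = 45  (first piece 2, then r[4]=30)
r[7] = 52
r[8] = 60  (first piece 2, then r[6]=45)
One optimal cutting: 2 + 2 + 2 + 2 → €15 + €15 + €15 + €15 = €60.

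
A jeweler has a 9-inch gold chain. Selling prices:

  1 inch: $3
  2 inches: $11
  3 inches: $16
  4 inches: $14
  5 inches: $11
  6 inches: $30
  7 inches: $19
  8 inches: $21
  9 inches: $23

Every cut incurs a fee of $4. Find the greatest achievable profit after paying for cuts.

Let r[k] be the best obtainable value from length k. For each k, try every first piece i and keep the best of price[i] + r[k−i] minus the 4 cut fee when i<k.
r[1] = 3
r[2] = max(3+3-4, 11+0) = 11
r[3] = max(3+11-4, 11+3-4, 16+0) = 16
r[4] = max(3+16-4, 11+11-4, 16+3-4, 14+0) = 18
r[5] = max(3+18-4, 11+16-4, 16+11-4, 14+3-4, 11+0) = 23
r[6] = max(3+23-4, 11+18-4, 16+16-4, 14+11-4, 11+3-4, 30+0) = 30
r[7] = max(3+30-4, 11+23-4, 16+18-4, …, 30+3-4, 19+0) = 30
r[8] = max(3+30-4, 11+30-4, 16+23-4, …, 19+3-4, 21+0) = 37
r[9] = max(3+37-4, 11+30-4, 16+30-4, …, 21+3-4, 23+0) = 42
One optimal plan: pieces 6 + 3 (1 cut) → $46 − $4 = $42.

42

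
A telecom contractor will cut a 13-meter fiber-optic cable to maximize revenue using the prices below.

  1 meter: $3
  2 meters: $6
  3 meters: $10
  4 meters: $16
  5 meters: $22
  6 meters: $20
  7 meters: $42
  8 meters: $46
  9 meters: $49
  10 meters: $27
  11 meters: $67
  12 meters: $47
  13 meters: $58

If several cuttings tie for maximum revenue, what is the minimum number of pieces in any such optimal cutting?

2

Let r[k] be the best obtainable value from length k. For each k, try every first piece i and keep the best of price[i] + r[k−i].
r[1] = 3
r[2] = max(3+3, 6+0) = 6
r[3] = max(3+6, 6+3, 10+0) = 10
r[4] = max(3+10, 6+6, 10+3, 16+0) = 16
r[5] = max(3+16, 6+10, 10+6, 16+3, 22+0) = 22
r[6] = max(3+22, 6+16, 10+10, 16+6, 22+3, 20+0) = 25
r[7] = max(3+25, 6+22, 10+16, …, 20+3, 42+0) = 42
r[8] = max(3+42, 6+25, 10+22, …, 42+3, 46+0) = 46
r[9] = max(3+46, 6+42, 10+25, …, 46+3, 49+0) = 49
r[10] = max(3+49, 6+46, 10+42, …, 49+3, 27+0) = 52
r[11] = max(3+52, 6+49, 10+46, …, 27+3, 67+0) = 67
r[12] = max(3+67, 6+52, 10+49, …, 67+3, 47+0) = 70
r[13] = max(3+70, 6+67, 10+52, …, 47+3, 58+0) = 73
Maximum revenue is $73.
Now minimize piece count subject to staying optimal: for each k, pieces[k] = 1 + min over i with p[i]+r[k−i]=r[k] of pieces[k−i].
pieces[10] = 2
pieces[11] = 1
pieces[12] = 2
pieces[13] = 2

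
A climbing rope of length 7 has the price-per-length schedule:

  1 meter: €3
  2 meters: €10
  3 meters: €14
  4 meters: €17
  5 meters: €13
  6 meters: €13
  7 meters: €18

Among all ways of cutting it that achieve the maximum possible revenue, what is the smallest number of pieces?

Build r[k] bottom-up: r[k] = max over allowed piece i of (p[i] + r[k−i]).
r[1] = 3
r[2] = 10
r[3] = 14
r[4] = 20  (first piece 2, then r[2]=10)
r[5] = 24  (first piece 2, then r[3]=14)
r[6] = 30  (first piece 2, then r[4]=20)
r[7] = 34  (first piece 2, then r[5]=24)
Maximum revenue is €34.
Now minimize piece count subject to staying optimal: for each k, pieces[k] = 1 + min over i with p[i]+r[k−i]=r[k] of pieces[k−i].
pieces[4] = 2
pieces[5] = 2
pieces[6] = 3
pieces[7] = 3

3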